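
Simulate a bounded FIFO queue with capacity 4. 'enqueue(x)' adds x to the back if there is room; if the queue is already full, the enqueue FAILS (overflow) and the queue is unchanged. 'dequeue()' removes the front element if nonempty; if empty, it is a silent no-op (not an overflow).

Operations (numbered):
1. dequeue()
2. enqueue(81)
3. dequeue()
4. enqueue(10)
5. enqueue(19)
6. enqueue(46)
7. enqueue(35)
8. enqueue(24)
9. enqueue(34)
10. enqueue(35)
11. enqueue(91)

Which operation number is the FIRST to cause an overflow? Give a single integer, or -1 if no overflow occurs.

1. dequeue(): empty, no-op, size=0
2. enqueue(81): size=1
3. dequeue(): size=0
4. enqueue(10): size=1
5. enqueue(19): size=2
6. enqueue(46): size=3
7. enqueue(35): size=4
8. enqueue(24): size=4=cap → OVERFLOW (fail)
9. enqueue(34): size=4=cap → OVERFLOW (fail)
10. enqueue(35): size=4=cap → OVERFLOW (fail)
11. enqueue(91): size=4=cap → OVERFLOW (fail)

Answer: 8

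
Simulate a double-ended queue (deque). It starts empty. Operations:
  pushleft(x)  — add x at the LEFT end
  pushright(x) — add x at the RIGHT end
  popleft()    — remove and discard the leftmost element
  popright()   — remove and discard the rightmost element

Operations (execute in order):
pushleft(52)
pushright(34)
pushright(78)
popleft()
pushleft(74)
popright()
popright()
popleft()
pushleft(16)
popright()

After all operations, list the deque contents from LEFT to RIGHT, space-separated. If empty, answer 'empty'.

Answer: empty

Derivation:
pushleft(52): [52]
pushright(34): [52, 34]
pushright(78): [52, 34, 78]
popleft(): [34, 78]
pushleft(74): [74, 34, 78]
popright(): [74, 34]
popright(): [74]
popleft(): []
pushleft(16): [16]
popright(): []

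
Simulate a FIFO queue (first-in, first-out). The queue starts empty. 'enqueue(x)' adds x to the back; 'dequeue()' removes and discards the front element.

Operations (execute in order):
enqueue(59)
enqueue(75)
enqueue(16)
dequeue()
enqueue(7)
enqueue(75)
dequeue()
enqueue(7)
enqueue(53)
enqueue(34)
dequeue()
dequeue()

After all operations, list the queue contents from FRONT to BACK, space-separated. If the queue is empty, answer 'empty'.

Answer: 75 7 53 34

Derivation:
enqueue(59): [59]
enqueue(75): [59, 75]
enqueue(16): [59, 75, 16]
dequeue(): [75, 16]
enqueue(7): [75, 16, 7]
enqueue(75): [75, 16, 7, 75]
dequeue(): [16, 7, 75]
enqueue(7): [16, 7, 75, 7]
enqueue(53): [16, 7, 75, 7, 53]
enqueue(34): [16, 7, 75, 7, 53, 34]
dequeue(): [7, 75, 7, 53, 34]
dequeue(): [75, 7, 53, 34]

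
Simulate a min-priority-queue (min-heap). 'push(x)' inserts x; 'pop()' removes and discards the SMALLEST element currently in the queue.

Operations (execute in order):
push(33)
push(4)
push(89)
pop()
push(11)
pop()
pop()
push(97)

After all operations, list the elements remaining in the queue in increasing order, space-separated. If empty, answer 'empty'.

Answer: 89 97

Derivation:
push(33): heap contents = [33]
push(4): heap contents = [4, 33]
push(89): heap contents = [4, 33, 89]
pop() → 4: heap contents = [33, 89]
push(11): heap contents = [11, 33, 89]
pop() → 11: heap contents = [33, 89]
pop() → 33: heap contents = [89]
push(97): heap contents = [89, 97]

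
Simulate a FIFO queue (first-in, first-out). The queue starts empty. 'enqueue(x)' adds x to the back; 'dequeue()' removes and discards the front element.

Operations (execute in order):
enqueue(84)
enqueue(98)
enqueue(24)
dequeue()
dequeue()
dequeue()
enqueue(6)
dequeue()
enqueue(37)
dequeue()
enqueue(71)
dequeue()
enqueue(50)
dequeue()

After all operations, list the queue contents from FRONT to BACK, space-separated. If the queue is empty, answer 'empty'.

enqueue(84): [84]
enqueue(98): [84, 98]
enqueue(24): [84, 98, 24]
dequeue(): [98, 24]
dequeue(): [24]
dequeue(): []
enqueue(6): [6]
dequeue(): []
enqueue(37): [37]
dequeue(): []
enqueue(71): [71]
dequeue(): []
enqueue(50): [50]
dequeue(): []

Answer: empty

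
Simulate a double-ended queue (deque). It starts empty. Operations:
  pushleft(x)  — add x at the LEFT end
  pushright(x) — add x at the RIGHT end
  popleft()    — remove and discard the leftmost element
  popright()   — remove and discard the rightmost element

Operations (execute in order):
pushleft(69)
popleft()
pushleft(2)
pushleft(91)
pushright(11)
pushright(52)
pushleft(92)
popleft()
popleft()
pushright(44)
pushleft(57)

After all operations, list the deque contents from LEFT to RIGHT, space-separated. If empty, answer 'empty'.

pushleft(69): [69]
popleft(): []
pushleft(2): [2]
pushleft(91): [91, 2]
pushright(11): [91, 2, 11]
pushright(52): [91, 2, 11, 52]
pushleft(92): [92, 91, 2, 11, 52]
popleft(): [91, 2, 11, 52]
popleft(): [2, 11, 52]
pushright(44): [2, 11, 52, 44]
pushleft(57): [57, 2, 11, 52, 44]

Answer: 57 2 11 52 44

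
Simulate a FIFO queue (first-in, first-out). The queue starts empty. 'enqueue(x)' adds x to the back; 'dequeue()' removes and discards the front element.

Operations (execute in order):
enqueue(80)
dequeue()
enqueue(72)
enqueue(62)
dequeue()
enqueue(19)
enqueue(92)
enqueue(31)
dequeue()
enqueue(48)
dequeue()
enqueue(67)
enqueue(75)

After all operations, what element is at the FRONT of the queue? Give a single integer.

Answer: 92

Derivation:
enqueue(80): queue = [80]
dequeue(): queue = []
enqueue(72): queue = [72]
enqueue(62): queue = [72, 62]
dequeue(): queue = [62]
enqueue(19): queue = [62, 19]
enqueue(92): queue = [62, 19, 92]
enqueue(31): queue = [62, 19, 92, 31]
dequeue(): queue = [19, 92, 31]
enqueue(48): queue = [19, 92, 31, 48]
dequeue(): queue = [92, 31, 48]
enqueue(67): queue = [92, 31, 48, 67]
enqueue(75): queue = [92, 31, 48, 67, 75]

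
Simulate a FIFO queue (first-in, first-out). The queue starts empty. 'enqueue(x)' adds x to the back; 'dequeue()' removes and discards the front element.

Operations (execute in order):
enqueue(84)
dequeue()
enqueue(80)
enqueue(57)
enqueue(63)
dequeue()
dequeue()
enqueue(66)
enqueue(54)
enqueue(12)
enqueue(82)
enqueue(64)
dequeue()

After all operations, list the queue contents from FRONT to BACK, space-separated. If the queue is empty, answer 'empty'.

enqueue(84): [84]
dequeue(): []
enqueue(80): [80]
enqueue(57): [80, 57]
enqueue(63): [80, 57, 63]
dequeue(): [57, 63]
dequeue(): [63]
enqueue(66): [63, 66]
enqueue(54): [63, 66, 54]
enqueue(12): [63, 66, 54, 12]
enqueue(82): [63, 66, 54, 12, 82]
enqueue(64): [63, 66, 54, 12, 82, 64]
dequeue(): [66, 54, 12, 82, 64]

Answer: 66 54 12 82 64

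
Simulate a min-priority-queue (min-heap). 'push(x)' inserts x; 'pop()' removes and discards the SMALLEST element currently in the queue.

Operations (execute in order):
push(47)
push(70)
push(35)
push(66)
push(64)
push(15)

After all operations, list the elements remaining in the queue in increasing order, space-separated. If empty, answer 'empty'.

Answer: 15 35 47 64 66 70

Derivation:
push(47): heap contents = [47]
push(70): heap contents = [47, 70]
push(35): heap contents = [35, 47, 70]
push(66): heap contents = [35, 47, 66, 70]
push(64): heap contents = [35, 47, 64, 66, 70]
push(15): heap contents = [15, 35, 47, 64, 66, 70]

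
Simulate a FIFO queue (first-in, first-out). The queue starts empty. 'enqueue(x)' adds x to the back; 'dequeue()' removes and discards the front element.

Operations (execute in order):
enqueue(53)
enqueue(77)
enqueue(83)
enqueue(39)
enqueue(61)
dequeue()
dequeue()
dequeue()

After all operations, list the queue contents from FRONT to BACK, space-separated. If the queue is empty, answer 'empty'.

Answer: 39 61

Derivation:
enqueue(53): [53]
enqueue(77): [53, 77]
enqueue(83): [53, 77, 83]
enqueue(39): [53, 77, 83, 39]
enqueue(61): [53, 77, 83, 39, 61]
dequeue(): [77, 83, 39, 61]
dequeue(): [83, 39, 61]
dequeue(): [39, 61]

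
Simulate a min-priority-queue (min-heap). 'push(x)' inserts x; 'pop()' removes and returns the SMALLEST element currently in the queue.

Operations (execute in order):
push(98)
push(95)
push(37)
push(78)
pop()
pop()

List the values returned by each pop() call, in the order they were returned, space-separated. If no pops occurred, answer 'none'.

Answer: 37 78

Derivation:
push(98): heap contents = [98]
push(95): heap contents = [95, 98]
push(37): heap contents = [37, 95, 98]
push(78): heap contents = [37, 78, 95, 98]
pop() → 37: heap contents = [78, 95, 98]
pop() → 78: heap contents = [95, 98]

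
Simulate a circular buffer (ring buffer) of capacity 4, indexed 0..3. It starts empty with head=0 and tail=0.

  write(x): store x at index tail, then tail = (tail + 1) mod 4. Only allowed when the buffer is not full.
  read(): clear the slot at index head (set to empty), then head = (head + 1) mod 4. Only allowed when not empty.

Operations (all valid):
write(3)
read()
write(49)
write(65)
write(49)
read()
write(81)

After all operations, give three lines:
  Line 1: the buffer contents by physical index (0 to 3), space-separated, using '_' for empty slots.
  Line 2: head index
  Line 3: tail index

write(3): buf=[3 _ _ _], head=0, tail=1, size=1
read(): buf=[_ _ _ _], head=1, tail=1, size=0
write(49): buf=[_ 49 _ _], head=1, tail=2, size=1
write(65): buf=[_ 49 65 _], head=1, tail=3, size=2
write(49): buf=[_ 49 65 49], head=1, tail=0, size=3
read(): buf=[_ _ 65 49], head=2, tail=0, size=2
write(81): buf=[81 _ 65 49], head=2, tail=1, size=3

Answer: 81 _ 65 49
2
1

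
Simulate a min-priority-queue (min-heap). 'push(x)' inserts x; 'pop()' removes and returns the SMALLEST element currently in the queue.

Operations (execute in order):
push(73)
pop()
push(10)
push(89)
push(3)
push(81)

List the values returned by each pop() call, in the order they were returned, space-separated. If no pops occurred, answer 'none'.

push(73): heap contents = [73]
pop() → 73: heap contents = []
push(10): heap contents = [10]
push(89): heap contents = [10, 89]
push(3): heap contents = [3, 10, 89]
push(81): heap contents = [3, 10, 81, 89]

Answer: 73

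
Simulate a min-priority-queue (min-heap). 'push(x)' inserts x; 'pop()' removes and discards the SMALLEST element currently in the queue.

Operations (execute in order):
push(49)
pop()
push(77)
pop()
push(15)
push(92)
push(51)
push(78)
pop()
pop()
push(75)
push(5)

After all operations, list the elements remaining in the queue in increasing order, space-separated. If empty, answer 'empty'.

Answer: 5 75 78 92

Derivation:
push(49): heap contents = [49]
pop() → 49: heap contents = []
push(77): heap contents = [77]
pop() → 77: heap contents = []
push(15): heap contents = [15]
push(92): heap contents = [15, 92]
push(51): heap contents = [15, 51, 92]
push(78): heap contents = [15, 51, 78, 92]
pop() → 15: heap contents = [51, 78, 92]
pop() → 51: heap contents = [78, 92]
push(75): heap contents = [75, 78, 92]
push(5): heap contents = [5, 75, 78, 92]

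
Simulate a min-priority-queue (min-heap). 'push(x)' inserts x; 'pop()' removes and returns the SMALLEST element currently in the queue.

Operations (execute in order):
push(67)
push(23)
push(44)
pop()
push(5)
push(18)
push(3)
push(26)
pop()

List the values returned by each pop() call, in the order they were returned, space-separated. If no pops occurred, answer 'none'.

push(67): heap contents = [67]
push(23): heap contents = [23, 67]
push(44): heap contents = [23, 44, 67]
pop() → 23: heap contents = [44, 67]
push(5): heap contents = [5, 44, 67]
push(18): heap contents = [5, 18, 44, 67]
push(3): heap contents = [3, 5, 18, 44, 67]
push(26): heap contents = [3, 5, 18, 26, 44, 67]
pop() → 3: heap contents = [5, 18, 26, 44, 67]

Answer: 23 3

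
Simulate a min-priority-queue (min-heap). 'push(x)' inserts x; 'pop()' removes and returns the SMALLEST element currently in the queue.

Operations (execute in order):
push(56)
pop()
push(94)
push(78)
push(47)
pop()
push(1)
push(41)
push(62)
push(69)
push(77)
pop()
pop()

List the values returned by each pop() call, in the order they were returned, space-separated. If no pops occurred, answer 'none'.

Answer: 56 47 1 41

Derivation:
push(56): heap contents = [56]
pop() → 56: heap contents = []
push(94): heap contents = [94]
push(78): heap contents = [78, 94]
push(47): heap contents = [47, 78, 94]
pop() → 47: heap contents = [78, 94]
push(1): heap contents = [1, 78, 94]
push(41): heap contents = [1, 41, 78, 94]
push(62): heap contents = [1, 41, 62, 78, 94]
push(69): heap contents = [1, 41, 62, 69, 78, 94]
push(77): heap contents = [1, 41, 62, 69, 77, 78, 94]
pop() → 1: heap contents = [41, 62, 69, 77, 78, 94]
pop() → 41: heap contents = [62, 69, 77, 78, 94]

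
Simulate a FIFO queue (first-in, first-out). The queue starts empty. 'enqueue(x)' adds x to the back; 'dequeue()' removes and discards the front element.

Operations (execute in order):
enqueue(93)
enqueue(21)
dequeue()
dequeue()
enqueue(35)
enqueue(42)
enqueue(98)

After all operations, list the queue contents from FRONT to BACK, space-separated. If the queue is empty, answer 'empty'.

enqueue(93): [93]
enqueue(21): [93, 21]
dequeue(): [21]
dequeue(): []
enqueue(35): [35]
enqueue(42): [35, 42]
enqueue(98): [35, 42, 98]

Answer: 35 42 98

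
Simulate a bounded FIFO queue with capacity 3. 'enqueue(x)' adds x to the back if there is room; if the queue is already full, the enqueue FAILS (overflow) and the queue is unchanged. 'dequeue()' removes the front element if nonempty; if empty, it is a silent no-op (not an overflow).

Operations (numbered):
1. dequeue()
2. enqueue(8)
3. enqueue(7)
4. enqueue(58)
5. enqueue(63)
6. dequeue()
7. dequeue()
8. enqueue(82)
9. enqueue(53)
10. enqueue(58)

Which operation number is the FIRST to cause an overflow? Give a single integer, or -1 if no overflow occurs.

Answer: 5

Derivation:
1. dequeue(): empty, no-op, size=0
2. enqueue(8): size=1
3. enqueue(7): size=2
4. enqueue(58): size=3
5. enqueue(63): size=3=cap → OVERFLOW (fail)
6. dequeue(): size=2
7. dequeue(): size=1
8. enqueue(82): size=2
9. enqueue(53): size=3
10. enqueue(58): size=3=cap → OVERFLOW (fail)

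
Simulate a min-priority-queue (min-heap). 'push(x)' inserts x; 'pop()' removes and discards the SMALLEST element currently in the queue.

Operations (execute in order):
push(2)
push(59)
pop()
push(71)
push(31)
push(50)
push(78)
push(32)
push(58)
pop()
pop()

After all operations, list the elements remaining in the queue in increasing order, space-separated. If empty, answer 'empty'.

push(2): heap contents = [2]
push(59): heap contents = [2, 59]
pop() → 2: heap contents = [59]
push(71): heap contents = [59, 71]
push(31): heap contents = [31, 59, 71]
push(50): heap contents = [31, 50, 59, 71]
push(78): heap contents = [31, 50, 59, 71, 78]
push(32): heap contents = [31, 32, 50, 59, 71, 78]
push(58): heap contents = [31, 32, 50, 58, 59, 71, 78]
pop() → 31: heap contents = [32, 50, 58, 59, 71, 78]
pop() → 32: heap contents = [50, 58, 59, 71, 78]

Answer: 50 58 59 71 78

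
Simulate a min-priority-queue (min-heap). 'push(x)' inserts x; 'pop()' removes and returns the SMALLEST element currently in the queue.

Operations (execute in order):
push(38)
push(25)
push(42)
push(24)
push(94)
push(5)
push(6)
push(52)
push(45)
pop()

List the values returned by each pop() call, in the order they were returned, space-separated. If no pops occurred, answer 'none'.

Answer: 5

Derivation:
push(38): heap contents = [38]
push(25): heap contents = [25, 38]
push(42): heap contents = [25, 38, 42]
push(24): heap contents = [24, 25, 38, 42]
push(94): heap contents = [24, 25, 38, 42, 94]
push(5): heap contents = [5, 24, 25, 38, 42, 94]
push(6): heap contents = [5, 6, 24, 25, 38, 42, 94]
push(52): heap contents = [5, 6, 24, 25, 38, 42, 52, 94]
push(45): heap contents = [5, 6, 24, 25, 38, 42, 45, 52, 94]
pop() → 5: heap contents = [6, 24, 25, 38, 42, 45, 52, 94]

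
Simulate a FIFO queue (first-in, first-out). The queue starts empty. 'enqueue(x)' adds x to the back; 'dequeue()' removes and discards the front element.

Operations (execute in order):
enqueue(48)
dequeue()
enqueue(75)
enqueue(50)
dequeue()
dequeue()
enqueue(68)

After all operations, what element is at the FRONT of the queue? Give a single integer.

Answer: 68

Derivation:
enqueue(48): queue = [48]
dequeue(): queue = []
enqueue(75): queue = [75]
enqueue(50): queue = [75, 50]
dequeue(): queue = [50]
dequeue(): queue = []
enqueue(68): queue = [68]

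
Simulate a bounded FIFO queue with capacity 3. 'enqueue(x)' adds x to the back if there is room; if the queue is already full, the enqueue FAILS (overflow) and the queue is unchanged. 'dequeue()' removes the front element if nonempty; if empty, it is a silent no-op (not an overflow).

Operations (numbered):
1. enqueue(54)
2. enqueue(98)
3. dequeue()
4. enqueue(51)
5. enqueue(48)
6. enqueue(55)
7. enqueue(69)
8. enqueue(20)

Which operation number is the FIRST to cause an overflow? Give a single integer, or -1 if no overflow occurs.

1. enqueue(54): size=1
2. enqueue(98): size=2
3. dequeue(): size=1
4. enqueue(51): size=2
5. enqueue(48): size=3
6. enqueue(55): size=3=cap → OVERFLOW (fail)
7. enqueue(69): size=3=cap → OVERFLOW (fail)
8. enqueue(20): size=3=cap → OVERFLOW (fail)

Answer: 6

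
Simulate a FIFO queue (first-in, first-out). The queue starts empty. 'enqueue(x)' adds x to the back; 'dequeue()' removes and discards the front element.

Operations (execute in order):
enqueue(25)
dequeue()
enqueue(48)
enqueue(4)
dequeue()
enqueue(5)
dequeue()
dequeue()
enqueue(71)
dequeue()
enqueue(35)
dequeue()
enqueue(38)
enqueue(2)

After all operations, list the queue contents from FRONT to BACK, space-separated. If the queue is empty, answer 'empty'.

Answer: 38 2

Derivation:
enqueue(25): [25]
dequeue(): []
enqueue(48): [48]
enqueue(4): [48, 4]
dequeue(): [4]
enqueue(5): [4, 5]
dequeue(): [5]
dequeue(): []
enqueue(71): [71]
dequeue(): []
enqueue(35): [35]
dequeue(): []
enqueue(38): [38]
enqueue(2): [38, 2]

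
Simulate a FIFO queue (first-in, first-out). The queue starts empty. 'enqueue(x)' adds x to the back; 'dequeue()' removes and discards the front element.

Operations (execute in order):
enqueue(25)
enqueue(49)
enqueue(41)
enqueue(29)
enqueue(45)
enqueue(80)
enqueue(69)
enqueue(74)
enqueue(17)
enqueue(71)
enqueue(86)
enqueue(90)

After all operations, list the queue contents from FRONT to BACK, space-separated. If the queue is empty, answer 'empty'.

enqueue(25): [25]
enqueue(49): [25, 49]
enqueue(41): [25, 49, 41]
enqueue(29): [25, 49, 41, 29]
enqueue(45): [25, 49, 41, 29, 45]
enqueue(80): [25, 49, 41, 29, 45, 80]
enqueue(69): [25, 49, 41, 29, 45, 80, 69]
enqueue(74): [25, 49, 41, 29, 45, 80, 69, 74]
enqueue(17): [25, 49, 41, 29, 45, 80, 69, 74, 17]
enqueue(71): [25, 49, 41, 29, 45, 80, 69, 74, 17, 71]
enqueue(86): [25, 49, 41, 29, 45, 80, 69, 74, 17, 71, 86]
enqueue(90): [25, 49, 41, 29, 45, 80, 69, 74, 17, 71, 86, 90]

Answer: 25 49 41 29 45 80 69 74 17 71 86 90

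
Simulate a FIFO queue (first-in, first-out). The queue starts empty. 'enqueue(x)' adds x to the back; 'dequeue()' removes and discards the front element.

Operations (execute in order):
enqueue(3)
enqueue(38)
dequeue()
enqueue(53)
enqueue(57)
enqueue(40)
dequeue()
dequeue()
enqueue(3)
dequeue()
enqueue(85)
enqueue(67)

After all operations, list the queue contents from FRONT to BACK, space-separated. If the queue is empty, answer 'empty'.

Answer: 40 3 85 67

Derivation:
enqueue(3): [3]
enqueue(38): [3, 38]
dequeue(): [38]
enqueue(53): [38, 53]
enqueue(57): [38, 53, 57]
enqueue(40): [38, 53, 57, 40]
dequeue(): [53, 57, 40]
dequeue(): [57, 40]
enqueue(3): [57, 40, 3]
dequeue(): [40, 3]
enqueue(85): [40, 3, 85]
enqueue(67): [40, 3, 85, 67]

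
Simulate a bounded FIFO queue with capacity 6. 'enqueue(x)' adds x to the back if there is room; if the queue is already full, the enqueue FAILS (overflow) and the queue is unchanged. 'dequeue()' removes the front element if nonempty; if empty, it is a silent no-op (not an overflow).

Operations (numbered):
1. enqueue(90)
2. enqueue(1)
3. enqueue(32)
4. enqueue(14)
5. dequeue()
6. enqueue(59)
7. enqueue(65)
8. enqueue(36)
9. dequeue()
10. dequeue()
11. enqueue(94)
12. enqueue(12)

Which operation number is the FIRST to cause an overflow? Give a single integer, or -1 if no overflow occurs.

Answer: -1

Derivation:
1. enqueue(90): size=1
2. enqueue(1): size=2
3. enqueue(32): size=3
4. enqueue(14): size=4
5. dequeue(): size=3
6. enqueue(59): size=4
7. enqueue(65): size=5
8. enqueue(36): size=6
9. dequeue(): size=5
10. dequeue(): size=4
11. enqueue(94): size=5
12. enqueue(12): size=6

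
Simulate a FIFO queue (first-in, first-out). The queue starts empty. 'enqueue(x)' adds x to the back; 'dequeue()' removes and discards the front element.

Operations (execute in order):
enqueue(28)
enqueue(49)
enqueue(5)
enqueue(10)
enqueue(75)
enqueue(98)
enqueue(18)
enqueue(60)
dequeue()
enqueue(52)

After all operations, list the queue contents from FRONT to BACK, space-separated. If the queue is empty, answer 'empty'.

enqueue(28): [28]
enqueue(49): [28, 49]
enqueue(5): [28, 49, 5]
enqueue(10): [28, 49, 5, 10]
enqueue(75): [28, 49, 5, 10, 75]
enqueue(98): [28, 49, 5, 10, 75, 98]
enqueue(18): [28, 49, 5, 10, 75, 98, 18]
enqueue(60): [28, 49, 5, 10, 75, 98, 18, 60]
dequeue(): [49, 5, 10, 75, 98, 18, 60]
enqueue(52): [49, 5, 10, 75, 98, 18, 60, 52]

Answer: 49 5 10 75 98 18 60 52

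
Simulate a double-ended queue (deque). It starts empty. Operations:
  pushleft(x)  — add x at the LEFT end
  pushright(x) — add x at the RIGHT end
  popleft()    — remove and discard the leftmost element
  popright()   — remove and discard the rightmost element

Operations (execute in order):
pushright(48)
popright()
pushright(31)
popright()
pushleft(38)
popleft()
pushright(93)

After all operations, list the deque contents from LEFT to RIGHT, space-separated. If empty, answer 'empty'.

Answer: 93

Derivation:
pushright(48): [48]
popright(): []
pushright(31): [31]
popright(): []
pushleft(38): [38]
popleft(): []
pushright(93): [93]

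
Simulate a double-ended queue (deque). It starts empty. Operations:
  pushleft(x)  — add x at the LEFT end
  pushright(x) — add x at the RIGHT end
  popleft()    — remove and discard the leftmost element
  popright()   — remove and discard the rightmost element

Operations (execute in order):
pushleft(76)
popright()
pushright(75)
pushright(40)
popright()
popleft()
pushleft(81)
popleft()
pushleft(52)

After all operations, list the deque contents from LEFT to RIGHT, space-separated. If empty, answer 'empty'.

Answer: 52

Derivation:
pushleft(76): [76]
popright(): []
pushright(75): [75]
pushright(40): [75, 40]
popright(): [75]
popleft(): []
pushleft(81): [81]
popleft(): []
pushleft(52): [52]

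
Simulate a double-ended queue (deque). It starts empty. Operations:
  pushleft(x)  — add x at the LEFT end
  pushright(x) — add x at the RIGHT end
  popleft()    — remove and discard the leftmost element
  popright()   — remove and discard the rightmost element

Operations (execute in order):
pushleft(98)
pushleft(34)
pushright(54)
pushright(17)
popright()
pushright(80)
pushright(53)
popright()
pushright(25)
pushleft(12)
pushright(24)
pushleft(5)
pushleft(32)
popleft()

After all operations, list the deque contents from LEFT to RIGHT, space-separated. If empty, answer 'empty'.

Answer: 5 12 34 98 54 80 25 24

Derivation:
pushleft(98): [98]
pushleft(34): [34, 98]
pushright(54): [34, 98, 54]
pushright(17): [34, 98, 54, 17]
popright(): [34, 98, 54]
pushright(80): [34, 98, 54, 80]
pushright(53): [34, 98, 54, 80, 53]
popright(): [34, 98, 54, 80]
pushright(25): [34, 98, 54, 80, 25]
pushleft(12): [12, 34, 98, 54, 80, 25]
pushright(24): [12, 34, 98, 54, 80, 25, 24]
pushleft(5): [5, 12, 34, 98, 54, 80, 25, 24]
pushleft(32): [32, 5, 12, 34, 98, 54, 80, 25, 24]
popleft(): [5, 12, 34, 98, 54, 80, 25, 24]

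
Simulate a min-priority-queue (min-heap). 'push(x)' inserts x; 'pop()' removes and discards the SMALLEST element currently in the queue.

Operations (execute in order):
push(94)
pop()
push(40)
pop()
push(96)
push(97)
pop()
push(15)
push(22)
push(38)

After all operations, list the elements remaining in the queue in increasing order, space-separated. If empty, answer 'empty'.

Answer: 15 22 38 97

Derivation:
push(94): heap contents = [94]
pop() → 94: heap contents = []
push(40): heap contents = [40]
pop() → 40: heap contents = []
push(96): heap contents = [96]
push(97): heap contents = [96, 97]
pop() → 96: heap contents = [97]
push(15): heap contents = [15, 97]
push(22): heap contents = [15, 22, 97]
push(38): heap contents = [15, 22, 38, 97]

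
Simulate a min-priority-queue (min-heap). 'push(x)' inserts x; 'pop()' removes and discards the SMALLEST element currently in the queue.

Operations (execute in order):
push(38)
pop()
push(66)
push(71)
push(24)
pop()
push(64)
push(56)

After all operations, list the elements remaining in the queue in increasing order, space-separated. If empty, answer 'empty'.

push(38): heap contents = [38]
pop() → 38: heap contents = []
push(66): heap contents = [66]
push(71): heap contents = [66, 71]
push(24): heap contents = [24, 66, 71]
pop() → 24: heap contents = [66, 71]
push(64): heap contents = [64, 66, 71]
push(56): heap contents = [56, 64, 66, 71]

Answer: 56 64 66 71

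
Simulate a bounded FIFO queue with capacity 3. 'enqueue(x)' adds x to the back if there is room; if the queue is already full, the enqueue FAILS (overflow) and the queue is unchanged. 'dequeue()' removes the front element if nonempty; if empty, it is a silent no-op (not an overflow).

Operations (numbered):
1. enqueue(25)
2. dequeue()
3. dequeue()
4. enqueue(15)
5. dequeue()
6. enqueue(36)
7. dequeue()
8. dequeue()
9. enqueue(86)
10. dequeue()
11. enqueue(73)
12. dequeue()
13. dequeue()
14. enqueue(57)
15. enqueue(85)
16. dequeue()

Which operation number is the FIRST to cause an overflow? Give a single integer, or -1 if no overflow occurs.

1. enqueue(25): size=1
2. dequeue(): size=0
3. dequeue(): empty, no-op, size=0
4. enqueue(15): size=1
5. dequeue(): size=0
6. enqueue(36): size=1
7. dequeue(): size=0
8. dequeue(): empty, no-op, size=0
9. enqueue(86): size=1
10. dequeue(): size=0
11. enqueue(73): size=1
12. dequeue(): size=0
13. dequeue(): empty, no-op, size=0
14. enqueue(57): size=1
15. enqueue(85): size=2
16. dequeue(): size=1

Answer: -1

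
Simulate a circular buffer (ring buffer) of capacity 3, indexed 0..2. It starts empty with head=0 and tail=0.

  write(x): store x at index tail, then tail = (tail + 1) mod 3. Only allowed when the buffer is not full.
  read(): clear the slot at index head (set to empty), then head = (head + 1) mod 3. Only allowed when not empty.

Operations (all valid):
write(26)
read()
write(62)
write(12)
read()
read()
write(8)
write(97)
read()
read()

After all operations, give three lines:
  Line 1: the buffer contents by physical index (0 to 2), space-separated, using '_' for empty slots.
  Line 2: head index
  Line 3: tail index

Answer: _ _ _
2
2

Derivation:
write(26): buf=[26 _ _], head=0, tail=1, size=1
read(): buf=[_ _ _], head=1, tail=1, size=0
write(62): buf=[_ 62 _], head=1, tail=2, size=1
write(12): buf=[_ 62 12], head=1, tail=0, size=2
read(): buf=[_ _ 12], head=2, tail=0, size=1
read(): buf=[_ _ _], head=0, tail=0, size=0
write(8): buf=[8 _ _], head=0, tail=1, size=1
write(97): buf=[8 97 _], head=0, tail=2, size=2
read(): buf=[_ 97 _], head=1, tail=2, size=1
read(): buf=[_ _ _], head=2, tail=2, size=0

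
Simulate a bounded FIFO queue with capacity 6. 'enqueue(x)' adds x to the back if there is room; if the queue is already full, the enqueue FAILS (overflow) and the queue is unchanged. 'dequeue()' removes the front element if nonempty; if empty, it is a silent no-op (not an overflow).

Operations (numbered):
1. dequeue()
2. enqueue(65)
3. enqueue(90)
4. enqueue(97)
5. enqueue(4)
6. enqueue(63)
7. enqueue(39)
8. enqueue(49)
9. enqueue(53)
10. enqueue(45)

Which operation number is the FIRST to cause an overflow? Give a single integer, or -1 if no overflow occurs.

1. dequeue(): empty, no-op, size=0
2. enqueue(65): size=1
3. enqueue(90): size=2
4. enqueue(97): size=3
5. enqueue(4): size=4
6. enqueue(63): size=5
7. enqueue(39): size=6
8. enqueue(49): size=6=cap → OVERFLOW (fail)
9. enqueue(53): size=6=cap → OVERFLOW (fail)
10. enqueue(45): size=6=cap → OVERFLOW (fail)

Answer: 8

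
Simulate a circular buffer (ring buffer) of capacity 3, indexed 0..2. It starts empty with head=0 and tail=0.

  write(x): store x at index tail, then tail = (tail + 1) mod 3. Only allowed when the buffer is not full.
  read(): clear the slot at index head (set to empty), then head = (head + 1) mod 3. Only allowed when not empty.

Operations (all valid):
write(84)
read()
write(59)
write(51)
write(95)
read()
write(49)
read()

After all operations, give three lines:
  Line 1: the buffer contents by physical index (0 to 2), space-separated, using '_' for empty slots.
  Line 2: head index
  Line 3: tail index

Answer: 95 49 _
0
2

Derivation:
write(84): buf=[84 _ _], head=0, tail=1, size=1
read(): buf=[_ _ _], head=1, tail=1, size=0
write(59): buf=[_ 59 _], head=1, tail=2, size=1
write(51): buf=[_ 59 51], head=1, tail=0, size=2
write(95): buf=[95 59 51], head=1, tail=1, size=3
read(): buf=[95 _ 51], head=2, tail=1, size=2
write(49): buf=[95 49 51], head=2, tail=2, size=3
read(): buf=[95 49 _], head=0, tail=2, size=2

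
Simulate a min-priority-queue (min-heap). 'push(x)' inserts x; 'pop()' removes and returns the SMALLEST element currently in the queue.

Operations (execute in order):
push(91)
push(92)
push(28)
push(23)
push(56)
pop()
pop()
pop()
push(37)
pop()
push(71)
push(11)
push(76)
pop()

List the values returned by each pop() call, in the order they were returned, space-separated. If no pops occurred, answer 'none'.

Answer: 23 28 56 37 11

Derivation:
push(91): heap contents = [91]
push(92): heap contents = [91, 92]
push(28): heap contents = [28, 91, 92]
push(23): heap contents = [23, 28, 91, 92]
push(56): heap contents = [23, 28, 56, 91, 92]
pop() → 23: heap contents = [28, 56, 91, 92]
pop() → 28: heap contents = [56, 91, 92]
pop() → 56: heap contents = [91, 92]
push(37): heap contents = [37, 91, 92]
pop() → 37: heap contents = [91, 92]
push(71): heap contents = [71, 91, 92]
push(11): heap contents = [11, 71, 91, 92]
push(76): heap contents = [11, 71, 76, 91, 92]
pop() → 11: heap contents = [71, 76, 91, 92]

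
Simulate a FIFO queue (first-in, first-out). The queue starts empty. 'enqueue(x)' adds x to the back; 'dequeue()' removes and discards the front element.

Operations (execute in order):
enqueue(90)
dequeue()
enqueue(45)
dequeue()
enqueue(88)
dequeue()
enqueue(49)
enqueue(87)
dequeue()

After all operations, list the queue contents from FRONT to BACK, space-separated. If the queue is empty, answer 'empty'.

enqueue(90): [90]
dequeue(): []
enqueue(45): [45]
dequeue(): []
enqueue(88): [88]
dequeue(): []
enqueue(49): [49]
enqueue(87): [49, 87]
dequeue(): [87]

Answer: 87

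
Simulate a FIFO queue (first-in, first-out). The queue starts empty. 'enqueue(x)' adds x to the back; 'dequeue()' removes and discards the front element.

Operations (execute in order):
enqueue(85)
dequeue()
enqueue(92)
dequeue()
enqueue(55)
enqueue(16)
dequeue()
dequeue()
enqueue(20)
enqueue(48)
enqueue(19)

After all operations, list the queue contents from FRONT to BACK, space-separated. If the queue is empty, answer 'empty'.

enqueue(85): [85]
dequeue(): []
enqueue(92): [92]
dequeue(): []
enqueue(55): [55]
enqueue(16): [55, 16]
dequeue(): [16]
dequeue(): []
enqueue(20): [20]
enqueue(48): [20, 48]
enqueue(19): [20, 48, 19]

Answer: 20 48 19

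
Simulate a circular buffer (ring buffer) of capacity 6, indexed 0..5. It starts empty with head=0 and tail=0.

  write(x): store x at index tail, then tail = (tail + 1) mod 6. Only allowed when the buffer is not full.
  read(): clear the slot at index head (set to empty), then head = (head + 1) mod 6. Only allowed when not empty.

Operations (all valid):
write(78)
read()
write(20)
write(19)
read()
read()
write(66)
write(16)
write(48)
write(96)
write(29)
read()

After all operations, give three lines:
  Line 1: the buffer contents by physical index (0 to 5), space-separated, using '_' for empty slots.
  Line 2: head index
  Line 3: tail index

write(78): buf=[78 _ _ _ _ _], head=0, tail=1, size=1
read(): buf=[_ _ _ _ _ _], head=1, tail=1, size=0
write(20): buf=[_ 20 _ _ _ _], head=1, tail=2, size=1
write(19): buf=[_ 20 19 _ _ _], head=1, tail=3, size=2
read(): buf=[_ _ 19 _ _ _], head=2, tail=3, size=1
read(): buf=[_ _ _ _ _ _], head=3, tail=3, size=0
write(66): buf=[_ _ _ 66 _ _], head=3, tail=4, size=1
write(16): buf=[_ _ _ 66 16 _], head=3, tail=5, size=2
write(48): buf=[_ _ _ 66 16 48], head=3, tail=0, size=3
write(96): buf=[96 _ _ 66 16 48], head=3, tail=1, size=4
write(29): buf=[96 29 _ 66 16 48], head=3, tail=2, size=5
read(): buf=[96 29 _ _ 16 48], head=4, tail=2, size=4

Answer: 96 29 _ _ 16 48
4
2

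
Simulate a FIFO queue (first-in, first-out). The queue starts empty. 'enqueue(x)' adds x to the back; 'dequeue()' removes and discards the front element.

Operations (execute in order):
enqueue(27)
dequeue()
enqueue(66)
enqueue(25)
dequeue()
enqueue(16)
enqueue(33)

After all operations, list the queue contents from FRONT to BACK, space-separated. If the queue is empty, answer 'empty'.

Answer: 25 16 33

Derivation:
enqueue(27): [27]
dequeue(): []
enqueue(66): [66]
enqueue(25): [66, 25]
dequeue(): [25]
enqueue(16): [25, 16]
enqueue(33): [25, 16, 33]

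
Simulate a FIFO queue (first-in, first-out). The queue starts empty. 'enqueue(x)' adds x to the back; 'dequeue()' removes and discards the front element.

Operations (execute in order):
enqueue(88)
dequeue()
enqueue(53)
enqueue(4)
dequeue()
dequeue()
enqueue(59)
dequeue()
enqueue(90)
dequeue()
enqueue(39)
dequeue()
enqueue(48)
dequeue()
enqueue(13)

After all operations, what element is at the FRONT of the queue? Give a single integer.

enqueue(88): queue = [88]
dequeue(): queue = []
enqueue(53): queue = [53]
enqueue(4): queue = [53, 4]
dequeue(): queue = [4]
dequeue(): queue = []
enqueue(59): queue = [59]
dequeue(): queue = []
enqueue(90): queue = [90]
dequeue(): queue = []
enqueue(39): queue = [39]
dequeue(): queue = []
enqueue(48): queue = [48]
dequeue(): queue = []
enqueue(13): queue = [13]

Answer: 13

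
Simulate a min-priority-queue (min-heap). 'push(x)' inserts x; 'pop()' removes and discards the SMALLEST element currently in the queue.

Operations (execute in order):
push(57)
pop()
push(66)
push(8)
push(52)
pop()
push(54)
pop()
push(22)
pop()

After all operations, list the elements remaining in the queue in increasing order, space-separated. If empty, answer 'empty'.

push(57): heap contents = [57]
pop() → 57: heap contents = []
push(66): heap contents = [66]
push(8): heap contents = [8, 66]
push(52): heap contents = [8, 52, 66]
pop() → 8: heap contents = [52, 66]
push(54): heap contents = [52, 54, 66]
pop() → 52: heap contents = [54, 66]
push(22): heap contents = [22, 54, 66]
pop() → 22: heap contents = [54, 66]

Answer: 54 66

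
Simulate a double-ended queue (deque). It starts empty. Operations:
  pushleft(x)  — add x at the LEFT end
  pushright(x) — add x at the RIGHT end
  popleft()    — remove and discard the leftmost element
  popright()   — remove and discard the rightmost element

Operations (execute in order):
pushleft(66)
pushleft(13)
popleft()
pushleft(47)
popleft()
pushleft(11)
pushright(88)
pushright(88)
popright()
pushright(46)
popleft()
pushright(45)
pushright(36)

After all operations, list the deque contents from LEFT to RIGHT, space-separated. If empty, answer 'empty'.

pushleft(66): [66]
pushleft(13): [13, 66]
popleft(): [66]
pushleft(47): [47, 66]
popleft(): [66]
pushleft(11): [11, 66]
pushright(88): [11, 66, 88]
pushright(88): [11, 66, 88, 88]
popright(): [11, 66, 88]
pushright(46): [11, 66, 88, 46]
popleft(): [66, 88, 46]
pushright(45): [66, 88, 46, 45]
pushright(36): [66, 88, 46, 45, 36]

Answer: 66 88 46 45 36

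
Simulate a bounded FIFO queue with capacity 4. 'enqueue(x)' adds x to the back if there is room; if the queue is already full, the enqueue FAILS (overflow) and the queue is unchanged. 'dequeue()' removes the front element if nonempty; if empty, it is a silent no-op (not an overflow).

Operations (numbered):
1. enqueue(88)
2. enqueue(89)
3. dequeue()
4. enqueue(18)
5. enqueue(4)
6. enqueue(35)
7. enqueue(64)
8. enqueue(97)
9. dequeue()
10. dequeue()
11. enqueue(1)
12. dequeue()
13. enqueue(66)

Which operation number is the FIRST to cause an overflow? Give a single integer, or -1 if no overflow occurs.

Answer: 7

Derivation:
1. enqueue(88): size=1
2. enqueue(89): size=2
3. dequeue(): size=1
4. enqueue(18): size=2
5. enqueue(4): size=3
6. enqueue(35): size=4
7. enqueue(64): size=4=cap → OVERFLOW (fail)
8. enqueue(97): size=4=cap → OVERFLOW (fail)
9. dequeue(): size=3
10. dequeue(): size=2
11. enqueue(1): size=3
12. dequeue(): size=2
13. enqueue(66): size=3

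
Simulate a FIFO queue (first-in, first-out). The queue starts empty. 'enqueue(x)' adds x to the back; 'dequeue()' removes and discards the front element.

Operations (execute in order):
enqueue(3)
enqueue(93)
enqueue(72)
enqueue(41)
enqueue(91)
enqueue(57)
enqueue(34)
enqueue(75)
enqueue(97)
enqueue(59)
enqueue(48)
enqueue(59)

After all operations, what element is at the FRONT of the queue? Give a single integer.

Answer: 3

Derivation:
enqueue(3): queue = [3]
enqueue(93): queue = [3, 93]
enqueue(72): queue = [3, 93, 72]
enqueue(41): queue = [3, 93, 72, 41]
enqueue(91): queue = [3, 93, 72, 41, 91]
enqueue(57): queue = [3, 93, 72, 41, 91, 57]
enqueue(34): queue = [3, 93, 72, 41, 91, 57, 34]
enqueue(75): queue = [3, 93, 72, 41, 91, 57, 34, 75]
enqueue(97): queue = [3, 93, 72, 41, 91, 57, 34, 75, 97]
enqueue(59): queue = [3, 93, 72, 41, 91, 57, 34, 75, 97, 59]
enqueue(48): queue = [3, 93, 72, 41, 91, 57, 34, 75, 97, 59, 48]
enqueue(59): queue = [3, 93, 72, 41, 91, 57, 34, 75, 97, 59, 48, 59]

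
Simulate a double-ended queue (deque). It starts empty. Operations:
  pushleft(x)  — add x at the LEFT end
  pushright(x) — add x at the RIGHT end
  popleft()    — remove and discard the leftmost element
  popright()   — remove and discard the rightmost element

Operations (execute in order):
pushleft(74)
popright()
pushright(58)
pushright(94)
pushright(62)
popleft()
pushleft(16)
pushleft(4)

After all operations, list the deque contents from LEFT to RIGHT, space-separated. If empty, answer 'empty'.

Answer: 4 16 94 62

Derivation:
pushleft(74): [74]
popright(): []
pushright(58): [58]
pushright(94): [58, 94]
pushright(62): [58, 94, 62]
popleft(): [94, 62]
pushleft(16): [16, 94, 62]
pushleft(4): [4, 16, 94, 62]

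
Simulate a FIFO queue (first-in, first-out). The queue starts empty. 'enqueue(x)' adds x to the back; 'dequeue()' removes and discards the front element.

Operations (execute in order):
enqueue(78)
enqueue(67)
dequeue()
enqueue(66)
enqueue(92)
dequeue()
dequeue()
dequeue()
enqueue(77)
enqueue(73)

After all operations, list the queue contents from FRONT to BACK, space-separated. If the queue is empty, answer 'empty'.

enqueue(78): [78]
enqueue(67): [78, 67]
dequeue(): [67]
enqueue(66): [67, 66]
enqueue(92): [67, 66, 92]
dequeue(): [66, 92]
dequeue(): [92]
dequeue(): []
enqueue(77): [77]
enqueue(73): [77, 73]

Answer: 77 73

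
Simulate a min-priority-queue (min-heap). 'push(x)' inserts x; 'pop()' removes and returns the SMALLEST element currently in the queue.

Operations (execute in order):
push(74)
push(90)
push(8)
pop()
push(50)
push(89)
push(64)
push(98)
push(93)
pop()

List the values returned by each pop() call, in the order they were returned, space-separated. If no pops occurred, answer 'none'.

push(74): heap contents = [74]
push(90): heap contents = [74, 90]
push(8): heap contents = [8, 74, 90]
pop() → 8: heap contents = [74, 90]
push(50): heap contents = [50, 74, 90]
push(89): heap contents = [50, 74, 89, 90]
push(64): heap contents = [50, 64, 74, 89, 90]
push(98): heap contents = [50, 64, 74, 89, 90, 98]
push(93): heap contents = [50, 64, 74, 89, 90, 93, 98]
pop() → 50: heap contents = [64, 74, 89, 90, 93, 98]

Answer: 8 50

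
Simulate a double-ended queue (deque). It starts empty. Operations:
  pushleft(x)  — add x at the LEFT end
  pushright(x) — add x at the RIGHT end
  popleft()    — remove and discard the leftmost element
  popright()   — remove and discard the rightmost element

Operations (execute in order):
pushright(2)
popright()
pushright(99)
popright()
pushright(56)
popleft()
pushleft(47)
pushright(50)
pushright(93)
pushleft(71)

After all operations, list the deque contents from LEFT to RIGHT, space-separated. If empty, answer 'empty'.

pushright(2): [2]
popright(): []
pushright(99): [99]
popright(): []
pushright(56): [56]
popleft(): []
pushleft(47): [47]
pushright(50): [47, 50]
pushright(93): [47, 50, 93]
pushleft(71): [71, 47, 50, 93]

Answer: 71 47 50 93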